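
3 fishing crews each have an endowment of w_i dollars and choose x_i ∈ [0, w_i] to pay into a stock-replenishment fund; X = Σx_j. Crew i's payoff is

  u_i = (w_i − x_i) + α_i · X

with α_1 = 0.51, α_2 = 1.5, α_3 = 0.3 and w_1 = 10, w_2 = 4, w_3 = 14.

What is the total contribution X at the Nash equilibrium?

4

∂u_i/∂x_i = α_i − 1, so crew i contributes w_i if α_i > 1, else 0.
α_i > 1 for i ∈ {2}; NE contributions (0, 4, 0), X = 4.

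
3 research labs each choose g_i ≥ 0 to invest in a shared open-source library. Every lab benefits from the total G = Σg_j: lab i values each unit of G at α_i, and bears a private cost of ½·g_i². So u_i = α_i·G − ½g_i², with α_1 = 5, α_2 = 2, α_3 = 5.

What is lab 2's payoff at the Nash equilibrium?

22

Lab i's FOC: ∂u_i/∂g_i = α_i − g_i = 0, so g_i* = α_i.
NE contributions = (5, 2, 5); G = 12.
u_2 = α_2·G − ½·(g_2)² = 2·12 − ½·2² = 22.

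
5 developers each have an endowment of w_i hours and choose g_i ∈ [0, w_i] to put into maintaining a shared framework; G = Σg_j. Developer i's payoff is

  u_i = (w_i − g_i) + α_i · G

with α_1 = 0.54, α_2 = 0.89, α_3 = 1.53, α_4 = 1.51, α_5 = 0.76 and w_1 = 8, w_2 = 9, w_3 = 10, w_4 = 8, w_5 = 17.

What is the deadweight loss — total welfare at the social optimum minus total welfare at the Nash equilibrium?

∂u_i/∂g_i = α_i − 1, so developer i contributes w_i if α_i > 1, else 0.
α_i > 1 for i ∈ {3, 4}; NE contributions (0, 0, 10, 8, 0), G = 18.
W^NE = Σw_i − G^NE + (Σα_i)·G^NE = 52 + 4.23·18 = 128.14.
Planner: ∂(Σu_j)/∂g_i = Σα_j − 1 = 4.23 > 0, so everyone contributes w_i; G^SO = 52, W^SO = 52 + 4.23·52 = 271.96.
Deadweight loss = 143.82.

143.82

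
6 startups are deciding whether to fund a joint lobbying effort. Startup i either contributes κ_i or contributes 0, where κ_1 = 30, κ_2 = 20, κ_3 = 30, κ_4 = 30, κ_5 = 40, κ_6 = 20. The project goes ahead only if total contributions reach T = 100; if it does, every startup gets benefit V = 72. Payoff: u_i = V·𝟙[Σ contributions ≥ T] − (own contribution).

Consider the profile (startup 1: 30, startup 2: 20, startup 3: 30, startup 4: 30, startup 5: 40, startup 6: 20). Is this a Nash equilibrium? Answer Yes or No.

No

Total = 170 ≥ 100: provided.
Startup 1 (pledges 30, payoff 42): dropping to 0 → total 140, payoff 72. Profitable deviation.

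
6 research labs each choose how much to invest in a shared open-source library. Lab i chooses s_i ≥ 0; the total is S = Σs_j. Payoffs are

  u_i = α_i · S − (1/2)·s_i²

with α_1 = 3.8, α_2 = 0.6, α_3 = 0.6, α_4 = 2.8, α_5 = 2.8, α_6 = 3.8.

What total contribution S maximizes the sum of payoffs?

86.4

Planner FOC: ∂(Σu_j)/∂s_i = (Σα_j) − s_i = 0, so s_i^SO = Σα_j = 14.4 for every i; S^SO = 86.4.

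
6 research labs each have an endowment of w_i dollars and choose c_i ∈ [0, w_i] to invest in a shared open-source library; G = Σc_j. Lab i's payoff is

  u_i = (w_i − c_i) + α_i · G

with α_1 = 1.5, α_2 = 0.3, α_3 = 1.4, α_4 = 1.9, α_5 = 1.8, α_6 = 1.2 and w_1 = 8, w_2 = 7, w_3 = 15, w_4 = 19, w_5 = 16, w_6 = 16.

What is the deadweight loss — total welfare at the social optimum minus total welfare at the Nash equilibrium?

∂u_i/∂c_i = α_i − 1, so lab i contributes w_i if α_i > 1, else 0.
α_i > 1 for i ∈ {1, 3, 4, 5, 6}; NE contributions (8, 0, 15, 19, 16, 16), G = 74.
W^NE = Σw_i − G^NE + (Σα_i)·G^NE = 81 + 7.1·74 = 606.4.
Planner: ∂(Σu_j)/∂c_i = Σα_j − 1 = 7.1 > 0, so everyone contributes w_i; G^SO = 81, W^SO = 81 + 7.1·81 = 656.1.
Deadweight loss = 49.7.

49.7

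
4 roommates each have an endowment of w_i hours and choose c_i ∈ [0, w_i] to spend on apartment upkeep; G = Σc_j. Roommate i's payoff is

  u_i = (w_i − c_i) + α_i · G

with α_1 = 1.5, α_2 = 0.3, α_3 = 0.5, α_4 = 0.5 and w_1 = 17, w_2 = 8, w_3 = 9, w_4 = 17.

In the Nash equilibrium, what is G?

17

∂u_i/∂c_i = α_i − 1, so roommate i contributes w_i if α_i > 1, else 0.
α_i > 1 for i ∈ {1}; NE contributions (17, 0, 0, 0), G = 17.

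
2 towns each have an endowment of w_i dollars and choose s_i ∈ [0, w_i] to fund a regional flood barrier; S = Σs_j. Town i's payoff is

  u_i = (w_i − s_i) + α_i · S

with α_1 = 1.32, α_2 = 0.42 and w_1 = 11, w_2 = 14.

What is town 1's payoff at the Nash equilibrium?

14.52

∂u_i/∂s_i = α_i − 1, so town i contributes w_i if α_i > 1, else 0.
α_i > 1 for i ∈ {1}; NE contributions (11, 0), S = 11.
u_1 = (11 − 11) + 1.32·11 = 14.52.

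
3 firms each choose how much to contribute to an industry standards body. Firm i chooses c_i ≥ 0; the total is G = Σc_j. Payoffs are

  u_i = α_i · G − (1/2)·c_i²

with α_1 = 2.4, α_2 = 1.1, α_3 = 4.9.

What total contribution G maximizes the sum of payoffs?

Planner FOC: ∂(Σu_j)/∂c_i = (Σα_j) − c_i = 0, so c_i^SO = Σα_j = 8.4 for every i; G^SO = 25.2.

25.2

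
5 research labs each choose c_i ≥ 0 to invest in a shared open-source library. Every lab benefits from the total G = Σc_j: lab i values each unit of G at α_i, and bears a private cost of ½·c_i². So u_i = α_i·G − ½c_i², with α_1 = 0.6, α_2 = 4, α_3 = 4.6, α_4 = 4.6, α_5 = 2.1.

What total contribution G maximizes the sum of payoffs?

79.5

Planner FOC: ∂(Σu_j)/∂c_i = (Σα_j) − c_i = 0, so c_i^SO = Σα_j = 15.9 for every i; G^SO = 79.5.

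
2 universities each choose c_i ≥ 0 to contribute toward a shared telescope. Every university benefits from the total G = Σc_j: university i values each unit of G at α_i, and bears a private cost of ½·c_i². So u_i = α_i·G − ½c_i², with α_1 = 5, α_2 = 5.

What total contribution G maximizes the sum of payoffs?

20

Planner FOC: ∂(Σu_j)/∂c_i = (Σα_j) − c_i = 0, so c_i^SO = Σα_j = 10 for every i; G^SO = 20.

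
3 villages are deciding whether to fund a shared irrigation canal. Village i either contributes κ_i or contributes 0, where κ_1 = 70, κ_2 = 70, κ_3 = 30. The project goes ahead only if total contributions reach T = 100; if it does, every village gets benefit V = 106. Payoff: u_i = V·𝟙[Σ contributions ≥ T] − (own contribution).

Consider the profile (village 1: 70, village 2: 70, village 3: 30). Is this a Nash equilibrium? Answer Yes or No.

Total = 170 ≥ 100: provided.
Village 1 (pledges 70, payoff 36): dropping to 0 → total 100, payoff 106. Profitable deviation.

No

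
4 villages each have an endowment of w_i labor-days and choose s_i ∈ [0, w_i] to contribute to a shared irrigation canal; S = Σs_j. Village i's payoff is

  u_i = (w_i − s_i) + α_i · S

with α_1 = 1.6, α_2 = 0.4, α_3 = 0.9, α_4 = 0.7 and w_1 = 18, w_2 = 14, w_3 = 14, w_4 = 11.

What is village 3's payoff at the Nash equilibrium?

∂u_i/∂s_i = α_i − 1, so village i contributes w_i if α_i > 1, else 0.
α_i > 1 for i ∈ {1}; NE contributions (18, 0, 0, 0), S = 18.
u_3 = (14 − 0) + 0.9·18 = 30.2.

30.2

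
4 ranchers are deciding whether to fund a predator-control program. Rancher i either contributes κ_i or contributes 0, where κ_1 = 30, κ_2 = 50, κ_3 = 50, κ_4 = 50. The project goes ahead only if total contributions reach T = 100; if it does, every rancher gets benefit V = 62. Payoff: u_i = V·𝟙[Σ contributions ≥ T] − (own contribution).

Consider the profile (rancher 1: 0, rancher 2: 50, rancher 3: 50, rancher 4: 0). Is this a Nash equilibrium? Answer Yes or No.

Total = 100 ≥ 100: provided.
Rancher 1 (pledges 0, payoff 62): pledging 30 → total 130, payoff 32. No gain.
Rancher 2 (pledges 50, payoff 12): dropping to 0 → total 50, payoff 0. No gain.
Rancher 3 (pledges 50, payoff 12): dropping to 0 → total 50, payoff 0. No gain.
Rancher 4 (pledges 0, payoff 62): pledging 50 → total 150, payoff 12. No gain.

Yes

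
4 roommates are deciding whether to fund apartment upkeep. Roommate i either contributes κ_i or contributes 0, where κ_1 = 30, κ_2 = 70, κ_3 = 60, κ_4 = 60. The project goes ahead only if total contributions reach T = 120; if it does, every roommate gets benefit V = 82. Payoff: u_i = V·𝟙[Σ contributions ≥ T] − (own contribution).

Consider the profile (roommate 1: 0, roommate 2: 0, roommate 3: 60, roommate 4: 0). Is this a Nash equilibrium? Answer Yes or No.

Total = 60 < 120: not provided.
Roommate 1 (pledges 0, payoff 0): pledging 30 → total 90, payoff -30. No gain.
Roommate 2 (pledges 0, payoff 0): pledging 70 → total 130, payoff 12. Profitable deviation.

No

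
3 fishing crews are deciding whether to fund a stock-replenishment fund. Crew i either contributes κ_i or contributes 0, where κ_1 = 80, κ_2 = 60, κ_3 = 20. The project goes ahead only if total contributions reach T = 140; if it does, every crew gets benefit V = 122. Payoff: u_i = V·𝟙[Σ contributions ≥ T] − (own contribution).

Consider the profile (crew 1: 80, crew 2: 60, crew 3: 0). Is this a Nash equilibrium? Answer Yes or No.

Total = 140 ≥ 140: provided.
Crew 1 (pledges 80, payoff 42): dropping to 0 → total 60, payoff 0. No gain.
Crew 2 (pledges 60, payoff 62): dropping to 0 → total 80, payoff 0. No gain.
Crew 3 (pledges 0, payoff 122): pledging 20 → total 160, payoff 102. No gain.

Yes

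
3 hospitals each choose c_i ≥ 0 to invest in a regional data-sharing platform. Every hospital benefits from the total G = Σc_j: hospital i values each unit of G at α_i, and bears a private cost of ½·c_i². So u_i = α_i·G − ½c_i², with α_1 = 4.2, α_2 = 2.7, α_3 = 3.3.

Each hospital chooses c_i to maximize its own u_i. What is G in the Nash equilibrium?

Hospital i's FOC: ∂u_i/∂c_i = α_i − c_i = 0, so c_i* = α_i.
NE contributions = (4.2, 2.7, 3.3); G = 10.2.

10.2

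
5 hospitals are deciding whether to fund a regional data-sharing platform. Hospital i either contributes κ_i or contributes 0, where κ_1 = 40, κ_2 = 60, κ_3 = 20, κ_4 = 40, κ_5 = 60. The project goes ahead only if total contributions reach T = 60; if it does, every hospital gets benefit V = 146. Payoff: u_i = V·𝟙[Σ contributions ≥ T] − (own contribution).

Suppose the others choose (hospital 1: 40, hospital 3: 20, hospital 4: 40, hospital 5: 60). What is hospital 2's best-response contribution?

0

Others' total = 160 ≥ 60; contributing adds cost 60 for no extra benefit.
Best response: 0.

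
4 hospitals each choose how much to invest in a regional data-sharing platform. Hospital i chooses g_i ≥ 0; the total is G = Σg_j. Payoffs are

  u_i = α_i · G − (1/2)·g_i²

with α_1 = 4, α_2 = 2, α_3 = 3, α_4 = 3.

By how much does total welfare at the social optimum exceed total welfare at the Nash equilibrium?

163

Hospital i's FOC: ∂u_i/∂g_i = α_i − g_i = 0, so g_i* = α_i.
NE contributions = (4, 2, 3, 3); G = 12.
W^NE = (Σα)·G − ½Σα_i² = 12² − ½·38 = 125.
Planner sets g_i = Σα_j = 12 for every i, so G^SO = 4·12 = 48.
W^SO = (Σα)·G^SO − ½·4·(Σα)² = (4/2)·12² = 288.
Deadweight loss = W^SO − W^NE = 163.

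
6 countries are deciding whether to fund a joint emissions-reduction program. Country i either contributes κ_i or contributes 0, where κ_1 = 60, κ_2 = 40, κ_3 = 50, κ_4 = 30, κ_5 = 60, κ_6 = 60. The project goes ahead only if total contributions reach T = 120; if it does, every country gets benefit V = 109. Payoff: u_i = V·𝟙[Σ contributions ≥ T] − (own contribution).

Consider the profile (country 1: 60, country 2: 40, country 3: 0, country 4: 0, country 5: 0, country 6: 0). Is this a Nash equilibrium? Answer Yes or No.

Total = 100 < 120: not provided.
Country 1 (pledges 60, payoff -60): dropping to 0 → total 40, payoff 0. Profitable deviation.

No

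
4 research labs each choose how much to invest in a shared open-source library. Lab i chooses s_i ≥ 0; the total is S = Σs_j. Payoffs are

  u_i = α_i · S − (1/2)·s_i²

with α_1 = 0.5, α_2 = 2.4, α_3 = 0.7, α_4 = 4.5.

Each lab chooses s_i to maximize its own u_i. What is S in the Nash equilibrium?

8.1

Lab i's FOC: ∂u_i/∂s_i = α_i − s_i = 0, so s_i* = α_i.
NE contributions = (0.5, 2.4, 0.7, 4.5); S = 8.1.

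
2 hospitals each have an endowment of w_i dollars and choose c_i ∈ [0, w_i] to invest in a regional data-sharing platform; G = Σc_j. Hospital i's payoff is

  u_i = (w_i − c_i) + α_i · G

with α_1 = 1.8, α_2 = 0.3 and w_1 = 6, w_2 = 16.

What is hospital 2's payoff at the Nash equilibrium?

∂u_i/∂c_i = α_i − 1, so hospital i contributes w_i if α_i > 1, else 0.
α_i > 1 for i ∈ {1}; NE contributions (6, 0), G = 6.
u_2 = (16 − 0) + 0.3·6 = 17.8.

17.8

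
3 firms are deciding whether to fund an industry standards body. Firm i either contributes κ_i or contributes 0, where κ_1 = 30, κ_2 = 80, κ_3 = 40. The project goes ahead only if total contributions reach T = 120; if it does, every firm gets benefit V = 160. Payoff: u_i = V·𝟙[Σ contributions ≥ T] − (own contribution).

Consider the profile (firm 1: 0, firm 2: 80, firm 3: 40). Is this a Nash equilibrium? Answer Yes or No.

Yes

Total = 120 ≥ 120: provided.
Firm 1 (pledges 0, payoff 160): pledging 30 → total 150, payoff 130. No gain.
Firm 2 (pledges 80, payoff 80): dropping to 0 → total 40, payoff 0. No gain.
Firm 3 (pledges 40, payoff 120): dropping to 0 → total 80, payoff 0. No gain.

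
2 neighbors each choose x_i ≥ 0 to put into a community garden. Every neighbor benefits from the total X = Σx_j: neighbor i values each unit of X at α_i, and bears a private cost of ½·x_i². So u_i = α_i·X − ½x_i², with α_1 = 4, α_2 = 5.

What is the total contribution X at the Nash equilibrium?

9

Neighbor i's FOC: ∂u_i/∂x_i = α_i − x_i = 0, so x_i* = α_i.
NE contributions = (4, 5); X = 9.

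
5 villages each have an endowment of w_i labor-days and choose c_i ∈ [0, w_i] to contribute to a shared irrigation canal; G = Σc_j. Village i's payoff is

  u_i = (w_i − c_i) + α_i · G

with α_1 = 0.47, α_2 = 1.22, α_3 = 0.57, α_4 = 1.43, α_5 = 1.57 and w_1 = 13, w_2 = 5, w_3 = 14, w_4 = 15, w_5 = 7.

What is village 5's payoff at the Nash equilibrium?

42.39

∂u_i/∂c_i = α_i − 1, so village i contributes w_i if α_i > 1, else 0.
α_i > 1 for i ∈ {2, 4, 5}; NE contributions (0, 5, 0, 15, 7), G = 27.
u_5 = (7 − 7) + 1.57·27 = 42.39.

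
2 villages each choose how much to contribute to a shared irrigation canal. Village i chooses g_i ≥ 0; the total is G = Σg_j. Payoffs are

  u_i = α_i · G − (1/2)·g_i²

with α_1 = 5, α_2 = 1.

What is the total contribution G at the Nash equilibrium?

6

Village i's FOC: ∂u_i/∂g_i = α_i − g_i = 0, so g_i* = α_i.
NE contributions = (5, 1); G = 6.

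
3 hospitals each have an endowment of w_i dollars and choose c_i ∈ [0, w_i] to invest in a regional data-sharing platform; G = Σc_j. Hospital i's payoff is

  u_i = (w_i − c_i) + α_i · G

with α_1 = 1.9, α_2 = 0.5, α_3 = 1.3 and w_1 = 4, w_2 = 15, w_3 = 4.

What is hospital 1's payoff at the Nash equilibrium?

∂u_i/∂c_i = α_i − 1, so hospital i contributes w_i if α_i > 1, else 0.
α_i > 1 for i ∈ {1, 3}; NE contributions (4, 0, 4), G = 8.
u_1 = (4 − 4) + 1.9·8 = 15.2.

15.2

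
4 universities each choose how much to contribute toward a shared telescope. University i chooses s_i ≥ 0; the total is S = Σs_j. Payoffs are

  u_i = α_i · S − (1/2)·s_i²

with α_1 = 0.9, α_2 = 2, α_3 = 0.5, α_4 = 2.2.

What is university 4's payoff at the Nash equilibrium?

University i's FOC: ∂u_i/∂s_i = α_i − s_i = 0, so s_i* = α_i.
NE contributions = (0.9, 2, 0.5, 2.2); S = 5.6.
u_4 = α_4·S − ½·(s_4)² = 2.2·5.6 − ½·2.2² = 9.9.

9.9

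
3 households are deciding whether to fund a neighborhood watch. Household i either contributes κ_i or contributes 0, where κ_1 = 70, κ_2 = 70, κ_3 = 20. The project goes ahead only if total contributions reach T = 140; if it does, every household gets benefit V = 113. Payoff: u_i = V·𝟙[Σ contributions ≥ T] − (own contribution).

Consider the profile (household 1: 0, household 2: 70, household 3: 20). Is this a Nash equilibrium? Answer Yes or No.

Total = 90 < 140: not provided.
Household 1 (pledges 0, payoff 0): pledging 70 → total 160, payoff 43. Profitable deviation.

No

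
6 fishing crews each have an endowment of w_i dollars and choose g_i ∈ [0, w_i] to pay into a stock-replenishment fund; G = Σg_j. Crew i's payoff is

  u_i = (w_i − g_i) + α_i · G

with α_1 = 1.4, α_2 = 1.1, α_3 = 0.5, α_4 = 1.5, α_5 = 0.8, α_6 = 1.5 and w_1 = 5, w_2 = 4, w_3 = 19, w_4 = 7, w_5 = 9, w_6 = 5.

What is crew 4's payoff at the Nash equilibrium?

∂u_i/∂g_i = α_i − 1, so crew i contributes w_i if α_i > 1, else 0.
α_i > 1 for i ∈ {1, 2, 4, 6}; NE contributions (5, 4, 0, 7, 0, 5), G = 21.
u_4 = (7 − 7) + 1.5·21 = 31.5.

31.5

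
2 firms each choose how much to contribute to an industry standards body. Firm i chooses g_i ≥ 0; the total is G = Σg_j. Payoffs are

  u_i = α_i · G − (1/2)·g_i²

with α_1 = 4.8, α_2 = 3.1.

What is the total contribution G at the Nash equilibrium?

Firm i's FOC: ∂u_i/∂g_i = α_i − g_i = 0, so g_i* = α_i.
NE contributions = (4.8, 3.1); G = 7.9.

7.9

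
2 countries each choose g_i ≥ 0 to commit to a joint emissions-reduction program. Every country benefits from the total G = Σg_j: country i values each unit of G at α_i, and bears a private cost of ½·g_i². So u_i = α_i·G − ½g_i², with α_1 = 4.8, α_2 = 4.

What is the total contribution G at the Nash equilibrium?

8.8

Country i's FOC: ∂u_i/∂g_i = α_i − g_i = 0, so g_i* = α_i.
NE contributions = (4.8, 4); G = 8.8.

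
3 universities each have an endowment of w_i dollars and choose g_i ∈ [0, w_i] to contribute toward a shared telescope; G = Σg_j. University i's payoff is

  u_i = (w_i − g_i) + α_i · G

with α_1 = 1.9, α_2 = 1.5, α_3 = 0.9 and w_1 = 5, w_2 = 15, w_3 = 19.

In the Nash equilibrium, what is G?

∂u_i/∂g_i = α_i − 1, so university i contributes w_i if α_i > 1, else 0.
α_i > 1 for i ∈ {1, 2}; NE contributions (5, 15, 0), G = 20.

20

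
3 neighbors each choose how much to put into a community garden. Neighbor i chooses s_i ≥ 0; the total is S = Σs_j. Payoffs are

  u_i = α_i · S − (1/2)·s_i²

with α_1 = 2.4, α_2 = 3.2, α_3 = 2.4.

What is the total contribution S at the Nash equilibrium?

Neighbor i's FOC: ∂u_i/∂s_i = α_i − s_i = 0, so s_i* = α_i.
NE contributions = (2.4, 3.2, 2.4); S = 8.

8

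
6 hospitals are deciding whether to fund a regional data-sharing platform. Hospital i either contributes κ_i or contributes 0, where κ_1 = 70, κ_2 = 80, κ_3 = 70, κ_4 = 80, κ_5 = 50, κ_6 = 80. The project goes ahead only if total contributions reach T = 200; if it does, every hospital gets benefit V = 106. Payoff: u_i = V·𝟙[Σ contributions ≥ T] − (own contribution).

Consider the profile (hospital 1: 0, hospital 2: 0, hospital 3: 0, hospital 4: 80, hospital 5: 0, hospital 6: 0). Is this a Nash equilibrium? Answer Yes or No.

Total = 80 < 200: not provided.
Hospital 1 (pledges 0, payoff 0): pledging 70 → total 150, payoff -70. No gain.
Hospital 2 (pledges 0, payoff 0): pledging 80 → total 160, payoff -80. No gain.
Hospital 3 (pledges 0, payoff 0): pledging 70 → total 150, payoff -70. No gain.
Hospital 4 (pledges 80, payoff -80): dropping to 0 → total 0, payoff 0. Profitable deviation.

No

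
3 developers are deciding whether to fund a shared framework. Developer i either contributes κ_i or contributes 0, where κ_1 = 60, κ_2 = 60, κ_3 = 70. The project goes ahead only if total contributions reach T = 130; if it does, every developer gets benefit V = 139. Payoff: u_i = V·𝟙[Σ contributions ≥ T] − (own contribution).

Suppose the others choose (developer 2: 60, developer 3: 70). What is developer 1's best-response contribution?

0

Others' total = 130 ≥ 130; contributing adds cost 60 for no extra benefit.
Best response: 0.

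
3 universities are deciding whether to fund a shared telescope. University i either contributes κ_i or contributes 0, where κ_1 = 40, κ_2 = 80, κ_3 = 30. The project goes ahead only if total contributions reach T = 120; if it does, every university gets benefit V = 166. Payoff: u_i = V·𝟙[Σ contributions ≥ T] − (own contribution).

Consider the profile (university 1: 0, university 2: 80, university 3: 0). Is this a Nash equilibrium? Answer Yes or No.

No

Total = 80 < 120: not provided.
University 1 (pledges 0, payoff 0): pledging 40 → total 120, payoff 126. Profitable deviation.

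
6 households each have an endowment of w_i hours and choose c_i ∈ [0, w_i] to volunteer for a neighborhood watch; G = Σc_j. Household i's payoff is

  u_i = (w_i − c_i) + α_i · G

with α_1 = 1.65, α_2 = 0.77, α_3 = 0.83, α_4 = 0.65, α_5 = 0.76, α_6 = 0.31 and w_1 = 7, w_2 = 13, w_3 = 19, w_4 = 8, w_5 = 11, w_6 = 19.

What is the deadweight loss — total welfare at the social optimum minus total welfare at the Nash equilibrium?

277.9

∂u_i/∂c_i = α_i − 1, so household i contributes w_i if α_i > 1, else 0.
α_i > 1 for i ∈ {1}; NE contributions (7, 0, 0, 0, 0, 0), G = 7.
W^NE = Σw_i − G^NE + (Σα_i)·G^NE = 77 + 3.97·7 = 104.79.
Planner: ∂(Σu_j)/∂c_i = Σα_j − 1 = 3.97 > 0, so everyone contributes w_i; G^SO = 77, W^SO = 77 + 3.97·77 = 382.69.
Deadweight loss = 277.9.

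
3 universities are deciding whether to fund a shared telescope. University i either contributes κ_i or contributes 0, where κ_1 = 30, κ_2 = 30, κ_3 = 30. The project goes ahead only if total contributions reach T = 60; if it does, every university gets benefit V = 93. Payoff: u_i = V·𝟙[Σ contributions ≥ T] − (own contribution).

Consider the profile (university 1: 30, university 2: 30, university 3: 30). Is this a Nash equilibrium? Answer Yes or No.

No

Total = 90 ≥ 60: provided.
University 1 (pledges 30, payoff 63): dropping to 0 → total 60, payoff 93. Profitable deviation.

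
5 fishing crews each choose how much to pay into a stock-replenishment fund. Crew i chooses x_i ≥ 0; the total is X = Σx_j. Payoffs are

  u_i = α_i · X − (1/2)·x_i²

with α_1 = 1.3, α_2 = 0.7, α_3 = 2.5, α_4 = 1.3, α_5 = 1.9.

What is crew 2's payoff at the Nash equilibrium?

Crew i's FOC: ∂u_i/∂x_i = α_i − x_i = 0, so x_i* = α_i.
NE contributions = (1.3, 0.7, 2.5, 1.3, 1.9); X = 7.7.
u_2 = α_2·X − ½·(x_2)² = 0.7·7.7 − ½·0.7² = 5.145.

5.145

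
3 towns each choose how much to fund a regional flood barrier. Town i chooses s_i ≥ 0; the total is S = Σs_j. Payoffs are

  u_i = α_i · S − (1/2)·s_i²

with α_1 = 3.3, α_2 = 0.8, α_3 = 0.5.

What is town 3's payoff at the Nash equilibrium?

2.175

Town i's FOC: ∂u_i/∂s_i = α_i − s_i = 0, so s_i* = α_i.
NE contributions = (3.3, 0.8, 0.5); S = 4.6.
u_3 = α_3·S − ½·(s_3)² = 0.5·4.6 − ½·0.5² = 2.175.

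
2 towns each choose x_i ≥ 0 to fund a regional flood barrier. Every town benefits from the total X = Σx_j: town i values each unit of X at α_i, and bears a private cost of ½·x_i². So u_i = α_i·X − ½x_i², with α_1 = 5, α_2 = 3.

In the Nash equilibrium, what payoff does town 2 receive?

Town i's FOC: ∂u_i/∂x_i = α_i − x_i = 0, so x_i* = α_i.
NE contributions = (5, 3); X = 8.
u_2 = α_2·X − ½·(x_2)² = 3·8 − ½·3² = 19.5.

19.5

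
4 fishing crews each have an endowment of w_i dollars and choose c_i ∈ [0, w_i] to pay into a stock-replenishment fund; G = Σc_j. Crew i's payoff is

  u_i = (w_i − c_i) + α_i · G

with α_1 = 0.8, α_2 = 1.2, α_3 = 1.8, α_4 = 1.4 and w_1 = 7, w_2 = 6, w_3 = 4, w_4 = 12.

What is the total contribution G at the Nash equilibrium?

22

∂u_i/∂c_i = α_i − 1, so crew i contributes w_i if α_i > 1, else 0.
α_i > 1 for i ∈ {2, 3, 4}; NE contributions (0, 6, 4, 12), G = 22.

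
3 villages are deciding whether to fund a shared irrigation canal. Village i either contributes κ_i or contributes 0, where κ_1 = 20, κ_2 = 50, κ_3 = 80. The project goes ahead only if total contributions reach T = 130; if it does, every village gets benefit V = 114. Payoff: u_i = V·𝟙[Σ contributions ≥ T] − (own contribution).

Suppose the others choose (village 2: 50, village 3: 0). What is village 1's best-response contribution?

0

Others' total = 50. Even contributing 20 gives 70 < 130: no benefit either way.
Best response: 0.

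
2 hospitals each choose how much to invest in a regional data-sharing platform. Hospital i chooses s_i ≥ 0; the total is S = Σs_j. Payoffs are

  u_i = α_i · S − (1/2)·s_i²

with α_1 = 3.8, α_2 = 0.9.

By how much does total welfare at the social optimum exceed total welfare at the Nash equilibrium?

Hospital i's FOC: ∂u_i/∂s_i = α_i − s_i = 0, so s_i* = α_i.
NE contributions = (3.8, 0.9); S = 4.7.
W^NE = (Σα)·S − ½Σα_i² = 4.7² − ½·15.25 = 14.465.
Planner sets s_i = Σα_j = 4.7 for every i, so S^SO = 2·4.7 = 9.4.
W^SO = (Σα)·S^SO − ½·2·(Σα)² = (2/2)·4.7² = 22.09.
Deadweight loss = W^SO − W^NE = 7.625.

7.625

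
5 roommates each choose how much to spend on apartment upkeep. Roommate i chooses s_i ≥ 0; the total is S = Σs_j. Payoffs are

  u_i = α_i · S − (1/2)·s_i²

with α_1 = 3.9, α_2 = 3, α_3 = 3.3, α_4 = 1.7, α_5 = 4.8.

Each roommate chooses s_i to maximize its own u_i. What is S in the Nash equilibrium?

16.7

Roommate i's FOC: ∂u_i/∂s_i = α_i − s_i = 0, so s_i* = α_i.
NE contributions = (3.9, 3, 3.3, 1.7, 4.8); S = 16.7.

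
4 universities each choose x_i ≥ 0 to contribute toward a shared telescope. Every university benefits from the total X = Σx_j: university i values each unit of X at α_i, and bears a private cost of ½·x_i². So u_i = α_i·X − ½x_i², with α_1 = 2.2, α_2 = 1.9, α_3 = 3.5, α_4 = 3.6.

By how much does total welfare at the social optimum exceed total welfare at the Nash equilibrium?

University i's FOC: ∂u_i/∂x_i = α_i − x_i = 0, so x_i* = α_i.
NE contributions = (2.2, 1.9, 3.5, 3.6); X = 11.2.
W^NE = (Σα)·X − ½Σα_i² = 11.2² − ½·33.66 = 108.61.
Planner sets x_i = Σα_j = 11.2 for every i, so X^SO = 4·11.2 = 44.8.
W^SO = (Σα)·X^SO − ½·4·(Σα)² = (4/2)·11.2² = 250.88.
Deadweight loss = W^SO − W^NE = 142.27.

142.27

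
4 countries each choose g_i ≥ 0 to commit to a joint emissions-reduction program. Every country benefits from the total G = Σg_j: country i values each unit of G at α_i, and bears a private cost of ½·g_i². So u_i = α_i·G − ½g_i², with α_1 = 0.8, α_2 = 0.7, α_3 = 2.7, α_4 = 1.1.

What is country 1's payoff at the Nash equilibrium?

3.92

Country i's FOC: ∂u_i/∂g_i = α_i − g_i = 0, so g_i* = α_i.
NE contributions = (0.8, 0.7, 2.7, 1.1); G = 5.3.
u_1 = α_1·G − ½·(g_1)² = 0.8·5.3 − ½·0.8² = 3.92.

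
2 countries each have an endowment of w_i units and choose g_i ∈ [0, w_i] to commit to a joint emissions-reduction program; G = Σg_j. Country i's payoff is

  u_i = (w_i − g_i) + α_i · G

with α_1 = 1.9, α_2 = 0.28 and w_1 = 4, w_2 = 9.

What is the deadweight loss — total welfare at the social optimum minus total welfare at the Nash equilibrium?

∂u_i/∂g_i = α_i − 1, so country i contributes w_i if α_i > 1, else 0.
α_i > 1 for i ∈ {1}; NE contributions (4, 0), G = 4.
W^NE = Σw_i − G^NE + (Σα_i)·G^NE = 13 + 1.18·4 = 17.72.
Planner: ∂(Σu_j)/∂g_i = Σα_j − 1 = 1.18 > 0, so everyone contributes w_i; G^SO = 13, W^SO = 13 + 1.18·13 = 28.34.
Deadweight loss = 10.62.

10.62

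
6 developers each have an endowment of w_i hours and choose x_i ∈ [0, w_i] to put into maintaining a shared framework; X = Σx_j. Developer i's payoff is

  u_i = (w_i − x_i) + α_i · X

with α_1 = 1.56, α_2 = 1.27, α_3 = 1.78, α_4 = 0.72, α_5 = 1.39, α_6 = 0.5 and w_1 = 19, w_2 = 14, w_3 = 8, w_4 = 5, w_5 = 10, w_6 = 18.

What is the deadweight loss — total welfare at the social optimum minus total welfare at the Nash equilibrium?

143.06

∂u_i/∂x_i = α_i − 1, so developer i contributes w_i if α_i > 1, else 0.
α_i > 1 for i ∈ {1, 2, 3, 5}; NE contributions (19, 14, 8, 0, 10, 0), X = 51.
W^NE = Σw_i − X^NE + (Σα_i)·X^NE = 74 + 6.22·51 = 391.22.
Planner: ∂(Σu_j)/∂x_i = Σα_j − 1 = 6.22 > 0, so everyone contributes w_i; X^SO = 74, W^SO = 74 + 6.22·74 = 534.28.
Deadweight loss = 143.06.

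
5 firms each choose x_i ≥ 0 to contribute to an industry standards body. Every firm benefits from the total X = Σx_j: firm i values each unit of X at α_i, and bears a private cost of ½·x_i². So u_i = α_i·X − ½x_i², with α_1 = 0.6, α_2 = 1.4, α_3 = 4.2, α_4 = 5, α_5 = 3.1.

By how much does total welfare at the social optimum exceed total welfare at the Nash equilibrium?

334.02

Firm i's FOC: ∂u_i/∂x_i = α_i − x_i = 0, so x_i* = α_i.
NE contributions = (0.6, 1.4, 4.2, 5, 3.1); X = 14.3.
W^NE = (Σα)·X − ½Σα_i² = 14.3² − ½·54.57 = 177.205.
Planner sets x_i = Σα_j = 14.3 for every i, so X^SO = 5·14.3 = 71.5.
W^SO = (Σα)·X^SO − ½·5·(Σα)² = (5/2)·14.3² = 511.225.
Deadweight loss = W^SO − W^NE = 334.02.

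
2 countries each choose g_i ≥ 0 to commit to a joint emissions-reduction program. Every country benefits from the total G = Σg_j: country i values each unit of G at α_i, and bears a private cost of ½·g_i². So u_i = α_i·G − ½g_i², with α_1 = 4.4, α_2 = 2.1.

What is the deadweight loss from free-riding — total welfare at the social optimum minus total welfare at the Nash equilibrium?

Country i's FOC: ∂u_i/∂g_i = α_i − g_i = 0, so g_i* = α_i.
NE contributions = (4.4, 2.1); G = 6.5.
W^NE = (Σα)·G − ½Σα_i² = 6.5² − ½·23.77 = 30.365.
Planner sets g_i = Σα_j = 6.5 for every i, so G^SO = 2·6.5 = 13.
W^SO = (Σα)·G^SO − ½·2·(Σα)² = (2/2)·6.5² = 42.25.
Deadweight loss = W^SO − W^NE = 11.885.

11.885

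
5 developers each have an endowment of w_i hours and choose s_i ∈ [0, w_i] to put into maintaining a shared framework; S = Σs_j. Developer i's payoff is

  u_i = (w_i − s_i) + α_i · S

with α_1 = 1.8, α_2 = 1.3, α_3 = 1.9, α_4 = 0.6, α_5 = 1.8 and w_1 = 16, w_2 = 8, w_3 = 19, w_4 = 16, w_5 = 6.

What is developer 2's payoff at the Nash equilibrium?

63.7

∂u_i/∂s_i = α_i − 1, so developer i contributes w_i if α_i > 1, else 0.
α_i > 1 for i ∈ {1, 2, 3, 5}; NE contributions (16, 8, 19, 0, 6), S = 49.
u_2 = (8 − 8) + 1.3·49 = 63.7.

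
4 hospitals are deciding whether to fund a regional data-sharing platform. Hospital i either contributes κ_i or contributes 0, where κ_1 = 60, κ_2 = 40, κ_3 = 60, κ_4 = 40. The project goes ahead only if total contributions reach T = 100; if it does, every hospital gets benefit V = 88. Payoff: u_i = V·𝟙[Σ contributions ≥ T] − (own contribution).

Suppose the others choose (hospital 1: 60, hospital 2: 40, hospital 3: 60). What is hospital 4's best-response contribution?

Others' total = 160 ≥ 100; contributing adds cost 40 for no extra benefit.
Best response: 0.

0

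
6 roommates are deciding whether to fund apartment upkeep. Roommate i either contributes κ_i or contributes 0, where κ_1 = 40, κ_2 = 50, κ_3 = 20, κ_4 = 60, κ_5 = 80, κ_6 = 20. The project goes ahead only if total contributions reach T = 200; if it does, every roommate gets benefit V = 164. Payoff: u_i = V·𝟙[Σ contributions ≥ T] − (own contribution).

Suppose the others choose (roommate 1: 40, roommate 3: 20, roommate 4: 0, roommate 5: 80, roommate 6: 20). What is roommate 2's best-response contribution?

50

Others' total = 160. Contributing 50 brings total to 210 ≥ 200: gain V − κ_2 = 114.
Best response: 50.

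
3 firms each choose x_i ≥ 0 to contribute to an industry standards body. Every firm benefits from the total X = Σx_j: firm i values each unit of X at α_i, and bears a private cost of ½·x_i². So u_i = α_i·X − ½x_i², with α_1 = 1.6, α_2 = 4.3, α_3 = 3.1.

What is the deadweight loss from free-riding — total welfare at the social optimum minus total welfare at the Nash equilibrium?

55.83

Firm i's FOC: ∂u_i/∂x_i = α_i − x_i = 0, so x_i* = α_i.
NE contributions = (1.6, 4.3, 3.1); X = 9.
W^NE = (Σα)·X − ½Σα_i² = 9² − ½·30.66 = 65.67.
Planner sets x_i = Σα_j = 9 for every i, so X^SO = 3·9 = 27.
W^SO = (Σα)·X^SO − ½·3·(Σα)² = (3/2)·9² = 121.5.
Deadweight loss = W^SO − W^NE = 55.83.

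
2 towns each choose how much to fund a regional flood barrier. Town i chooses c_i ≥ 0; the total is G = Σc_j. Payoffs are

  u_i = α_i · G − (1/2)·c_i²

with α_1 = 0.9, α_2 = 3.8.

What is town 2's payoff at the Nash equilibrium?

Town i's FOC: ∂u_i/∂c_i = α_i − c_i = 0, so c_i* = α_i.
NE contributions = (0.9, 3.8); G = 4.7.
u_2 = α_2·G − ½·(c_2)² = 3.8·4.7 − ½·3.8² = 10.64.

10.64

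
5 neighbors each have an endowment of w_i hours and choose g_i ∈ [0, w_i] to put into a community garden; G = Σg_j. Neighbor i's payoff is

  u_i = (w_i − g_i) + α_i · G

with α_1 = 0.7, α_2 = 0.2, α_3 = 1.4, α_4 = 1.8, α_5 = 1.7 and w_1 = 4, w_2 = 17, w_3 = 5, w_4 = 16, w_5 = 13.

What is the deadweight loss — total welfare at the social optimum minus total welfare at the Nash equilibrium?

100.8

∂u_i/∂g_i = α_i − 1, so neighbor i contributes w_i if α_i > 1, else 0.
α_i > 1 for i ∈ {3, 4, 5}; NE contributions (0, 0, 5, 16, 13), G = 34.
W^NE = Σw_i − G^NE + (Σα_i)·G^NE = 55 + 4.8·34 = 218.2.
Planner: ∂(Σu_j)/∂g_i = Σα_j − 1 = 4.8 > 0, so everyone contributes w_i; G^SO = 55, W^SO = 55 + 4.8·55 = 319.
Deadweight loss = 100.8.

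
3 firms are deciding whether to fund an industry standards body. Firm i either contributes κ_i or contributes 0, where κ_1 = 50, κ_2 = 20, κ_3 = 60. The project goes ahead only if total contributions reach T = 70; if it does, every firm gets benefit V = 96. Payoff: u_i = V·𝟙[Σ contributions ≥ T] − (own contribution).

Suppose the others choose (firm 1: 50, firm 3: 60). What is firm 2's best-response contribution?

0

Others' total = 110 ≥ 70; contributing adds cost 20 for no extra benefit.
Best response: 0.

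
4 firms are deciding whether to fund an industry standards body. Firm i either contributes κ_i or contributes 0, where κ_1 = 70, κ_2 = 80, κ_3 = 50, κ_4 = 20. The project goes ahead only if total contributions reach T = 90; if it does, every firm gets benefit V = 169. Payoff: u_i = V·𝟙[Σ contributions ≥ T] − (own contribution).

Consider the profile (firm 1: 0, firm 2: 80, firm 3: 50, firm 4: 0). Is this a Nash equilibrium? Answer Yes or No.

Total = 130 ≥ 90: provided.
Firm 1 (pledges 0, payoff 169): pledging 70 → total 200, payoff 99. No gain.
Firm 2 (pledges 80, payoff 89): dropping to 0 → total 50, payoff 0. No gain.
Firm 3 (pledges 50, payoff 119): dropping to 0 → total 80, payoff 0. No gain.
Firm 4 (pledges 0, payoff 169): pledging 20 → total 150, payoff 149. No gain.

Yes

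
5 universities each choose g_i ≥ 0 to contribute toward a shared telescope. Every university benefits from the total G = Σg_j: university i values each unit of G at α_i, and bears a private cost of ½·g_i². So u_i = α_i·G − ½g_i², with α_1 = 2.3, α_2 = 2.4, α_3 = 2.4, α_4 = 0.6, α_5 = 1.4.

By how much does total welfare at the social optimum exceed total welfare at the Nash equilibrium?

University i's FOC: ∂u_i/∂g_i = α_i − g_i = 0, so g_i* = α_i.
NE contributions = (2.3, 2.4, 2.4, 0.6, 1.4); G = 9.1.
W^NE = (Σα)·G − ½Σα_i² = 9.1² − ½·19.13 = 73.245.
Planner sets g_i = Σα_j = 9.1 for every i, so G^SO = 5·9.1 = 45.5.
W^SO = (Σα)·G^SO − ½·5·(Σα)² = (5/2)·9.1² = 207.025.
Deadweight loss = W^SO − W^NE = 133.78.

133.78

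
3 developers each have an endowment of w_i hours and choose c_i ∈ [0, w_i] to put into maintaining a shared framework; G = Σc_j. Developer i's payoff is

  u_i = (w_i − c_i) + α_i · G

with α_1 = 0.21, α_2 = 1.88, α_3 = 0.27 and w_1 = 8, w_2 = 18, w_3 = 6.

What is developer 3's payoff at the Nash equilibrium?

∂u_i/∂c_i = α_i − 1, so developer i contributes w_i if α_i > 1, else 0.
α_i > 1 for i ∈ {2}; NE contributions (0, 18, 0), G = 18.
u_3 = (6 − 0) + 0.27·18 = 10.86.

10.86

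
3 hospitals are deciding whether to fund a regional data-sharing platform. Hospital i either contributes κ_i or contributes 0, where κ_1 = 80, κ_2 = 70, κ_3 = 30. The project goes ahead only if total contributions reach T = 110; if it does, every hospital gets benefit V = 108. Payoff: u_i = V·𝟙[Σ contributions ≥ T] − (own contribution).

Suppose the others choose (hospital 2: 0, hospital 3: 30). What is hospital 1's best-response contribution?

Others' total = 30. Contributing 80 brings total to 110 ≥ 110: gain V − κ_1 = 28.
Best response: 80.

80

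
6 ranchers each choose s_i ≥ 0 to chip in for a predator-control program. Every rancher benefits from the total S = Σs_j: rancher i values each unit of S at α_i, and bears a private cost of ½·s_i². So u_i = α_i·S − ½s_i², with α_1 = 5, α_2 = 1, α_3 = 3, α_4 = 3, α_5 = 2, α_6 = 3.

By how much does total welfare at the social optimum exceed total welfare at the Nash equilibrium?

Rancher i's FOC: ∂u_i/∂s_i = α_i − s_i = 0, so s_i* = α_i.
NE contributions = (5, 1, 3, 3, 2, 3); S = 17.
W^NE = (Σα)·S − ½Σα_i² = 17² − ½·57 = 260.5.
Planner sets s_i = Σα_j = 17 for every i, so S^SO = 6·17 = 102.
W^SO = (Σα)·S^SO − ½·6·(Σα)² = (6/2)·17² = 867.
Deadweight loss = W^SO − W^NE = 606.5.

606.5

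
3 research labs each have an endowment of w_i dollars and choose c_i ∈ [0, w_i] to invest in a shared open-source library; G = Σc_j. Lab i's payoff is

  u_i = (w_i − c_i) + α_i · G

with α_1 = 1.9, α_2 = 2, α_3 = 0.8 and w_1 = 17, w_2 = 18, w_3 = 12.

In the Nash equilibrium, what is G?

35

∂u_i/∂c_i = α_i − 1, so lab i contributes w_i if α_i > 1, else 0.
α_i > 1 for i ∈ {1, 2}; NE contributions (17, 18, 0), G = 35.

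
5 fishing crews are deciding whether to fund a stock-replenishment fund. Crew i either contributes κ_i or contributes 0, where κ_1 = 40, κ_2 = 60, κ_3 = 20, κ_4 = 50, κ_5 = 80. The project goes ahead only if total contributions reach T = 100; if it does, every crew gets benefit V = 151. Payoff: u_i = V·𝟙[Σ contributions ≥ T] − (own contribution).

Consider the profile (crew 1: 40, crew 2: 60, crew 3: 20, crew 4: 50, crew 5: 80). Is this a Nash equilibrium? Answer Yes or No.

Total = 250 ≥ 100: provided.
Crew 1 (pledges 40, payoff 111): dropping to 0 → total 210, payoff 151. Profitable deviation.

No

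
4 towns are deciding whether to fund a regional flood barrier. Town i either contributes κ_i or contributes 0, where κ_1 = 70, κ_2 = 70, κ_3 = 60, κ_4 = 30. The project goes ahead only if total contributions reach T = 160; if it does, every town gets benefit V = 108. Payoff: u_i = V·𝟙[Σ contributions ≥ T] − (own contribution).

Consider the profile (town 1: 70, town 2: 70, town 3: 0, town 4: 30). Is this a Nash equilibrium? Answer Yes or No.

Total = 170 ≥ 160: provided.
Town 1 (pledges 70, payoff 38): dropping to 0 → total 100, payoff 0. No gain.
Town 2 (pledges 70, payoff 38): dropping to 0 → total 100, payoff 0. No gain.
Town 3 (pledges 0, payoff 108): pledging 60 → total 230, payoff 48. No gain.
Town 4 (pledges 30, payoff 78): dropping to 0 → total 140, payoff 0. No gain.

Yes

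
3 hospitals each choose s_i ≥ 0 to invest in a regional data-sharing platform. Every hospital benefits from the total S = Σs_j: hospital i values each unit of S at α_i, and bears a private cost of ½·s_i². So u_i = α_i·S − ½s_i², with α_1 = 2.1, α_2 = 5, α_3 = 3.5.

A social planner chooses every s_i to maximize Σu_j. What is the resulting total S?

31.8

Planner FOC: ∂(Σu_j)/∂s_i = (Σα_j) − s_i = 0, so s_i^SO = Σα_j = 10.6 for every i; S^SO = 31.8.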